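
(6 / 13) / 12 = 1 / 26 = 0.04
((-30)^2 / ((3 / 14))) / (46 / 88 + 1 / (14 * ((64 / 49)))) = 1971200 / 271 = 7273.80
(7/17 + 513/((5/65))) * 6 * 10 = 6802800/17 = 400164.71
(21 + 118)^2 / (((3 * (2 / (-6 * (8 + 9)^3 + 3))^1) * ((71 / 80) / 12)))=-91117836000 / 71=-1283349802.82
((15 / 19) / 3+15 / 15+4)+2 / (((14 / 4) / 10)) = 1460 / 133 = 10.98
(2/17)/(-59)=-2/1003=-0.00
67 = 67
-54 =-54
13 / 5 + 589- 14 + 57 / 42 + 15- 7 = 41087 / 70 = 586.96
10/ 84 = 0.12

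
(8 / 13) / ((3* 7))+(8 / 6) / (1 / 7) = 852 / 91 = 9.36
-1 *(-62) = 62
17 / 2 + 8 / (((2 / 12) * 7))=215 / 14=15.36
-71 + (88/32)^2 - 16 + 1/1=-1255/16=-78.44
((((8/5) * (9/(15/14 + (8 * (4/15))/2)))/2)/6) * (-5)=-1260/449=-2.81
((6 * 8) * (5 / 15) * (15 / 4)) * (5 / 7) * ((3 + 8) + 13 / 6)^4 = 973752025 / 756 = 1288031.78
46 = 46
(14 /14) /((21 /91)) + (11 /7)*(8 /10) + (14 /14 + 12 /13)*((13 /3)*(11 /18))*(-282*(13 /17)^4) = -12773201894 /26309115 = -485.50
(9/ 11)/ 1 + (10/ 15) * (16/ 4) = 115/ 33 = 3.48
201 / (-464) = -201 / 464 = -0.43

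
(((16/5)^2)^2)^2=4294967296/390625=10995.12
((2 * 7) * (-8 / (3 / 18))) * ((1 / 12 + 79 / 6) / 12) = -742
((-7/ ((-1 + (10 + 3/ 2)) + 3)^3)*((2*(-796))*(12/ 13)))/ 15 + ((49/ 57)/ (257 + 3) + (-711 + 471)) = -23308741103/ 97234020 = -239.72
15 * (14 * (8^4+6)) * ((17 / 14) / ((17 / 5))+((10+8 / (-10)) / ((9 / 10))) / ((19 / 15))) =7259460.53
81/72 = 9/8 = 1.12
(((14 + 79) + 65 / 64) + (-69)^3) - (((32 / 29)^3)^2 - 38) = -12500951176174503 / 38068692544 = -328378.79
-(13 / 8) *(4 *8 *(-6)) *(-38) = -11856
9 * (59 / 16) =531 / 16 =33.19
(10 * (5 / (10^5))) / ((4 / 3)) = 3 / 8000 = 0.00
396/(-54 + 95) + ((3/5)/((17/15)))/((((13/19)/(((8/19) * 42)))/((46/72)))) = 166728/9061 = 18.40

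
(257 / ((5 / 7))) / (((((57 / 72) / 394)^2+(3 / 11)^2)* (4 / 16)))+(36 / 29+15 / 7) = 15807509328131403 / 816858911575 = 19351.58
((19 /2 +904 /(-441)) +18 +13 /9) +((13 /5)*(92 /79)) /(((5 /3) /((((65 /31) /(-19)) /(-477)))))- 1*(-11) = 45792673173 /1208410070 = 37.89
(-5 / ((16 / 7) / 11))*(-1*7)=2695 / 16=168.44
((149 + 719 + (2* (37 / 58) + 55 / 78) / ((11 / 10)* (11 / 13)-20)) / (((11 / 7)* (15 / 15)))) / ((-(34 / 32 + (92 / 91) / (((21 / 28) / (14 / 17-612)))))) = 32431860291376 / 48315903205823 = 0.67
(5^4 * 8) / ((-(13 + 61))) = -67.57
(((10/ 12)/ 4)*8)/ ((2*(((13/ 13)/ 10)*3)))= 25/ 9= 2.78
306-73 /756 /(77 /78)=2967863 /9702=305.90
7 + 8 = 15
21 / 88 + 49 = 4333 / 88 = 49.24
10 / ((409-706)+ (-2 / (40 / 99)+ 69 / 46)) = -200 / 6009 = -0.03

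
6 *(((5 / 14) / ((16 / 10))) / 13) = 75 / 728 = 0.10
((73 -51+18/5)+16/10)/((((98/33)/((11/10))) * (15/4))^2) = 1991176/7503125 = 0.27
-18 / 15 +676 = 674.80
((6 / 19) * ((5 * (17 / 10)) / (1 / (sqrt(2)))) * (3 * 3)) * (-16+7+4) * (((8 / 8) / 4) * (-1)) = 2295 * sqrt(2) / 76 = 42.71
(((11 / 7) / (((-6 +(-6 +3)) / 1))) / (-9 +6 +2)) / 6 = 11 / 378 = 0.03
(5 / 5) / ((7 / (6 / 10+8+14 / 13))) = 629 / 455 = 1.38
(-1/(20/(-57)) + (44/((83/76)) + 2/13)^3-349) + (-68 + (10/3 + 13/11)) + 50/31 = 1689713460866232089/25702180157940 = 65742.03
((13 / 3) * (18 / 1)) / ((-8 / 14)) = -273 / 2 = -136.50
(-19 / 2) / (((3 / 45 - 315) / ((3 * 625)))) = 534375 / 9448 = 56.56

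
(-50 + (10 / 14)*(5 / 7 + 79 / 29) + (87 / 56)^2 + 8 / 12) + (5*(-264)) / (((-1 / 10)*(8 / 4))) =1788560071 / 272832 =6555.54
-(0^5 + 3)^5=-243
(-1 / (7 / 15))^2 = 225 / 49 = 4.59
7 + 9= 16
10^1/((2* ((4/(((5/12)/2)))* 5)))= 5/96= 0.05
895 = 895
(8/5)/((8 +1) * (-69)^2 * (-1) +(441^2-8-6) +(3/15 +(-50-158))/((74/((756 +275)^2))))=-592/1048317819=-0.00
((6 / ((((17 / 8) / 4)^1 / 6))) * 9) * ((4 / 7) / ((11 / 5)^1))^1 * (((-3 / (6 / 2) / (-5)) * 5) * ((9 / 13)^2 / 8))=2099520 / 221221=9.49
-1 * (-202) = 202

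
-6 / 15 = -0.40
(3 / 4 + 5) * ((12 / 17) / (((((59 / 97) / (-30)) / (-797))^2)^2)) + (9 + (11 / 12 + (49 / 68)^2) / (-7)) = 11403614592001036745654440769137 / 1176644222544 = 9691642021872592415.41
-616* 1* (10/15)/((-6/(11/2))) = 3388/9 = 376.44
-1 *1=-1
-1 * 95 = -95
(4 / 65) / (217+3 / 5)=0.00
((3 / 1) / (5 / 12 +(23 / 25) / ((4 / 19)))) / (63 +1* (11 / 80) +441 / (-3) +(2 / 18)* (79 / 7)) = -1134000 / 149468573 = -0.01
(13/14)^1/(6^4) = 13/18144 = 0.00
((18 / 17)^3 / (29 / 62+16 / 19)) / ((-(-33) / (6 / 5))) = 13740192 / 416941745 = 0.03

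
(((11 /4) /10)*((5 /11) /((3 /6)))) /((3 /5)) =5 /12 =0.42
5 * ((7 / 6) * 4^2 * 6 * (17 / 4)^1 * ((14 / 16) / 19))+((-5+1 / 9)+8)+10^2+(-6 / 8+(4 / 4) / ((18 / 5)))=145175 / 684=212.24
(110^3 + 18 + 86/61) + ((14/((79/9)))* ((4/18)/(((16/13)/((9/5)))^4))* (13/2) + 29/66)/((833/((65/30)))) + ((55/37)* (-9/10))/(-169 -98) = 71346586670625725587310887/53602963521085440000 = 1331019.44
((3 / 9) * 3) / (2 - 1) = 1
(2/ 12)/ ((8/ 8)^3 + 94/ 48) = 4/ 71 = 0.06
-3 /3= -1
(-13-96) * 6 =-654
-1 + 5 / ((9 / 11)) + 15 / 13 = 6.26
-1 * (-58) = 58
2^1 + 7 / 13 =2.54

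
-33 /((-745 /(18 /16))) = 297 /5960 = 0.05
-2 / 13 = -0.15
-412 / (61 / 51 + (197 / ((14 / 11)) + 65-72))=-294168 / 106373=-2.77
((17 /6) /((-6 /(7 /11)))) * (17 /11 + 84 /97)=-0.72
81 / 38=2.13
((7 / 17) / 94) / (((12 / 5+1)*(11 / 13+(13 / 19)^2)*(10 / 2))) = 32851 / 167559888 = 0.00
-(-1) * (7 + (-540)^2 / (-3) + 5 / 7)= -680346 / 7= -97192.29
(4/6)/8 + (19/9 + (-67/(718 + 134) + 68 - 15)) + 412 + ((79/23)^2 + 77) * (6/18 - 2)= 107872313/338031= 319.12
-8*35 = -280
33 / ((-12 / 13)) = -143 / 4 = -35.75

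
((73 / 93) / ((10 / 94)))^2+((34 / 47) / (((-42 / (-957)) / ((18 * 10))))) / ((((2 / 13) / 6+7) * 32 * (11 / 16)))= 717669696928 / 9745909425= 73.64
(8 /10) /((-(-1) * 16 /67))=3.35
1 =1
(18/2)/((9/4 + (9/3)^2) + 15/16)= 48/65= 0.74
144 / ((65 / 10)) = 288 / 13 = 22.15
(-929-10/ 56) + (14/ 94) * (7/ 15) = -929.11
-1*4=-4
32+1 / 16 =513 / 16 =32.06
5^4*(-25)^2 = 390625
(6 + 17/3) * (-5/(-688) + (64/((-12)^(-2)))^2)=2045226516655/2064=990904320.08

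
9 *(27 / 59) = 243 / 59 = 4.12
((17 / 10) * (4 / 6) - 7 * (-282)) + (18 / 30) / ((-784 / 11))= 23227469 / 11760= 1975.12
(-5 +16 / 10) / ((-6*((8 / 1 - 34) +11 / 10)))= -17 / 747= -0.02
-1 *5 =-5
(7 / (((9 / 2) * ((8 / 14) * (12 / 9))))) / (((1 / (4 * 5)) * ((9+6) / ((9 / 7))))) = 7 / 2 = 3.50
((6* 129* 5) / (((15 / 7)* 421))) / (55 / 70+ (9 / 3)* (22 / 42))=8428 / 4631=1.82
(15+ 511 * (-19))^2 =93973636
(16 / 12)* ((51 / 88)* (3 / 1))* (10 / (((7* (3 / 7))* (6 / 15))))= 425 / 22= 19.32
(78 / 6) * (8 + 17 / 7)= 949 / 7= 135.57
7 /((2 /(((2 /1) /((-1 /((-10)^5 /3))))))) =700000 /3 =233333.33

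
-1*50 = -50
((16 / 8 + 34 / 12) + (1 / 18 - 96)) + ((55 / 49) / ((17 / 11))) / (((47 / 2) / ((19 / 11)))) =-32085010 / 352359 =-91.06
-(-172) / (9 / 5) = 860 / 9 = 95.56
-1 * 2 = -2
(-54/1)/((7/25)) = -1350/7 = -192.86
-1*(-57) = 57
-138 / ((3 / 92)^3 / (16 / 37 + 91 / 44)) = -12151815584 / 1221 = -9952346.92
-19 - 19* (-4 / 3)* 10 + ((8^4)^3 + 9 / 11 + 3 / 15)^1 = 11338713700273 / 165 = 68719476971.35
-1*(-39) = 39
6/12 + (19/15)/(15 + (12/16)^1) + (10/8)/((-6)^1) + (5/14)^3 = 19339/46305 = 0.42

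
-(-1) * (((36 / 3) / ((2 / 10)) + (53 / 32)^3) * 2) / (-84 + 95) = 2114957 / 180224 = 11.74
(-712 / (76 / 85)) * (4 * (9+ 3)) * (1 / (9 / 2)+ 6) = -13556480 / 57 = -237832.98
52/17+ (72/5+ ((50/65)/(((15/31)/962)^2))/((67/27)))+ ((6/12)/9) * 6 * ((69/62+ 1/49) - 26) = 63597878057521/51904230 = 1225292.78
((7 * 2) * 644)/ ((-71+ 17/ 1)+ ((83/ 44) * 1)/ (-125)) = -49588000/ 297083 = -166.92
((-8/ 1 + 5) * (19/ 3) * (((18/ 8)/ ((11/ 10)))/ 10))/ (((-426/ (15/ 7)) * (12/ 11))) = 285/ 15904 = 0.02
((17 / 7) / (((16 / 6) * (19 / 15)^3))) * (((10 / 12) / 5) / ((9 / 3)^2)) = 6375 / 768208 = 0.01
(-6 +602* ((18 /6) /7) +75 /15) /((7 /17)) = 4369 /7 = 624.14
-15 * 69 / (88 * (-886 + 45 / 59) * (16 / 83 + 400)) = 1689465 / 50888594944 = 0.00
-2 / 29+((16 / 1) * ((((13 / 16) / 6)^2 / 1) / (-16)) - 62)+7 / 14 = -16460069 / 267264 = -61.59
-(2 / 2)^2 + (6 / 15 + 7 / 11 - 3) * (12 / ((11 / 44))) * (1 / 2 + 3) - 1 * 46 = -20729 / 55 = -376.89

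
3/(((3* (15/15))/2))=2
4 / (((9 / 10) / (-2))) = -80 / 9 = -8.89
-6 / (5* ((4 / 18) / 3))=-81 / 5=-16.20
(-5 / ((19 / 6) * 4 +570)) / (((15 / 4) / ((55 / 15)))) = -11 / 1311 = -0.01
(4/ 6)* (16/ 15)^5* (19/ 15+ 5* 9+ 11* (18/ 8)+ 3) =68.14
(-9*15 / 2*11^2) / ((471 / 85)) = -462825 / 314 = -1473.96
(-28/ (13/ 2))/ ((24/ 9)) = -21/ 13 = -1.62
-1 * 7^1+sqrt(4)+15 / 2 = 5 / 2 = 2.50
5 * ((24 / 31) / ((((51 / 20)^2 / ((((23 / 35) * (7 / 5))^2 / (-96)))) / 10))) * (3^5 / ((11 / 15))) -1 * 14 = -3093646 / 98549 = -31.39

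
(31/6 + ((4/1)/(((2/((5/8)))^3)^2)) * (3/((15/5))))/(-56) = -65058587/704643072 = -0.09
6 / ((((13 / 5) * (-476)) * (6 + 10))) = -0.00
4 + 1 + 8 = 13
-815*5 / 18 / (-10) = 815 / 36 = 22.64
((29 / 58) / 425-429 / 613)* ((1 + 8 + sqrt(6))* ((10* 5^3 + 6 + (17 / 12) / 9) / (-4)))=9877415921* sqrt(6) / 45018720 + 9877415921 / 5002080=2512.10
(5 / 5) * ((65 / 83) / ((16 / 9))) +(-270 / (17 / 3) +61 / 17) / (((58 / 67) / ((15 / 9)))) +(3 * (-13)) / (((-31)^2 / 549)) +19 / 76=-200860117669 / 1887511632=-106.42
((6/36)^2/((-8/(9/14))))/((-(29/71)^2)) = 5041/376768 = 0.01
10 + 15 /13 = 145 /13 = 11.15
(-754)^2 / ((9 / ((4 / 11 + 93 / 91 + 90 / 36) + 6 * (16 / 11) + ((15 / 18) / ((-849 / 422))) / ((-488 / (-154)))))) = 84895051113067 / 107669331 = 788479.41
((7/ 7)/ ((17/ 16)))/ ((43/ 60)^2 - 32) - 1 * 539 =-1038692813/ 1926967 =-539.03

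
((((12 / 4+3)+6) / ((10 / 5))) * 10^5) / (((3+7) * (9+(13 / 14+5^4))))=280000 / 2963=94.50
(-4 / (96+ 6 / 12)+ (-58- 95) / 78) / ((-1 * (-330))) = -10051 / 1655940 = -0.01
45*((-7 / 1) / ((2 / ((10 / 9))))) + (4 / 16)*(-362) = -531 / 2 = -265.50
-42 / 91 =-6 / 13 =-0.46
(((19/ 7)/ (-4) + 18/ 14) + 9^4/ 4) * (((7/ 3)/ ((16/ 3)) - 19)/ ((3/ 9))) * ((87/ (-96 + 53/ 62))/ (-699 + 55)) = -13800584061/ 106370768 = -129.74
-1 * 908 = -908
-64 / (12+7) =-3.37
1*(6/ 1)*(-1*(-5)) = 30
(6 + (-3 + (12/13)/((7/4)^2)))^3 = 9300746727/258474853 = 35.98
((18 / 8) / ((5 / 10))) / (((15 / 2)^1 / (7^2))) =147 / 5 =29.40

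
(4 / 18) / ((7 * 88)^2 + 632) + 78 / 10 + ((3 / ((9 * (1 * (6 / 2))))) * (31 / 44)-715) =-16630049639 / 23517945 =-707.12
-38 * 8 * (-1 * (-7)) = -2128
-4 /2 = -2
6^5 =7776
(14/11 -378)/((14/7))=-2072/11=-188.36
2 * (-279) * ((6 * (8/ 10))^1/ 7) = -382.63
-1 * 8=-8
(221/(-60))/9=-221/540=-0.41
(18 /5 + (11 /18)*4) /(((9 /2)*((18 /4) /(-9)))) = -1088 /405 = -2.69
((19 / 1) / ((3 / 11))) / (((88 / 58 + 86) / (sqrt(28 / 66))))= 551 * sqrt(462) / 22842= 0.52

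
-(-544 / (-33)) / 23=-544 / 759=-0.72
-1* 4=-4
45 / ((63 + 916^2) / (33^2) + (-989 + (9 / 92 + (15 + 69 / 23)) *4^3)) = 1127115 / 23539214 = 0.05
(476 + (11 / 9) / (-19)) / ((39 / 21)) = 569695 / 2223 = 256.27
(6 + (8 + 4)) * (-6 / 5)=-108 / 5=-21.60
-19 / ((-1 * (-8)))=-19 / 8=-2.38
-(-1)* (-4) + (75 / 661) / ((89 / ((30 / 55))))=-2588026 / 647119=-4.00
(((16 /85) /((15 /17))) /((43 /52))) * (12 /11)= 0.28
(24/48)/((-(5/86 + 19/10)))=-0.26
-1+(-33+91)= 57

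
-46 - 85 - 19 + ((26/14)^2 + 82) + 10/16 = -25059/392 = -63.93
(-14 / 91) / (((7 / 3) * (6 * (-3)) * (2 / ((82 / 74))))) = 41 / 20202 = 0.00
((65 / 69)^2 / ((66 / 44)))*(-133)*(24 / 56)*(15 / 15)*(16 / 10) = -256880 / 4761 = -53.96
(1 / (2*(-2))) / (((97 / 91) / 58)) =-2639 / 194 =-13.60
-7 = -7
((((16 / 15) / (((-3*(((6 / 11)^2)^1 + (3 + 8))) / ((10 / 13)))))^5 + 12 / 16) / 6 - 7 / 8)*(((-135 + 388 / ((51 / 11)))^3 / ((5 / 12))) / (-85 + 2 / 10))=-16882064675673159464320220906522955715 / 5886379614499593529232044723444776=-2867.99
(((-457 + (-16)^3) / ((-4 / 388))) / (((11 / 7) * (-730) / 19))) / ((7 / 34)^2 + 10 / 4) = -33950710234 / 11800085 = -2877.16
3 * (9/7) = 27/7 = 3.86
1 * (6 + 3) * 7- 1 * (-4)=67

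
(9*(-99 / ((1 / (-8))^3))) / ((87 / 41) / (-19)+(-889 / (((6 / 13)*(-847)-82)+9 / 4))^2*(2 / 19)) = 212877873679680000 / 123121065313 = 1729012.60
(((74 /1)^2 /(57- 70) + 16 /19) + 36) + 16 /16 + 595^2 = 87349478 /247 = 353641.61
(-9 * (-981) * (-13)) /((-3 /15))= 573885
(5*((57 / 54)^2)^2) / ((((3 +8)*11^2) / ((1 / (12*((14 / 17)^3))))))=3201335365 / 4600800787968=0.00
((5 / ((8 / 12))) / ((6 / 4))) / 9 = 5 / 9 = 0.56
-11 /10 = -1.10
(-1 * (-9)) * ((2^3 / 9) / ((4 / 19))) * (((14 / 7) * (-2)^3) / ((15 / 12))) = -2432 / 5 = -486.40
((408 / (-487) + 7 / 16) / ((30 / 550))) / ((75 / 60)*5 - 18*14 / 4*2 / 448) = -343090 / 279051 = -1.23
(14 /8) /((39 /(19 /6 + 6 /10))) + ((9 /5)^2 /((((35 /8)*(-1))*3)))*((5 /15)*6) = -265927 /819000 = -0.32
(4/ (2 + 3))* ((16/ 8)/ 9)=8/ 45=0.18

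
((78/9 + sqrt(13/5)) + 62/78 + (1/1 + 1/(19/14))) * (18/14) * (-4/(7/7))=-99576/1729 - 36 * sqrt(65)/35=-65.88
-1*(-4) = 4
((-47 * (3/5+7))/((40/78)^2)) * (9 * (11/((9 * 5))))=-14940783/5000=-2988.16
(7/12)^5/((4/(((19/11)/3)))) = 319333/32845824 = 0.01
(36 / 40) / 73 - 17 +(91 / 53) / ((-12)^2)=-47289001 / 2785680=-16.98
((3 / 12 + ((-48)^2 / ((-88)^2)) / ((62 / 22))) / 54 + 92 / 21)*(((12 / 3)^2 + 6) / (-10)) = -2262179 / 234360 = -9.65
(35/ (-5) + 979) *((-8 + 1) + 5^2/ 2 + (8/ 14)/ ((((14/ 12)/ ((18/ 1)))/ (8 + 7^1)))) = 6560514/ 49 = 133888.04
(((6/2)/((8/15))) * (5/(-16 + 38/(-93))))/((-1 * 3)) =6975/12208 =0.57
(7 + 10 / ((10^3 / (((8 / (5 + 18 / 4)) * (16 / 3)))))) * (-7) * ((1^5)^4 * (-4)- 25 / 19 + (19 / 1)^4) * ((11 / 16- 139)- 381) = 722865582067643 / 216600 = 3337329557.10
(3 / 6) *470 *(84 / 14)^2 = 8460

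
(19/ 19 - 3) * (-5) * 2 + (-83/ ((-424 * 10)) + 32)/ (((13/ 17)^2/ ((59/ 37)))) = 2845149313/ 26512720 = 107.31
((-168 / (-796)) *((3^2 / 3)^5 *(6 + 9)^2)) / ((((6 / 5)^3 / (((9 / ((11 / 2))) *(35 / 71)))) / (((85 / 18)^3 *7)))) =3970709.23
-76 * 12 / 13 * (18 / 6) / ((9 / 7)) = -2128 / 13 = -163.69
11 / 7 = 1.57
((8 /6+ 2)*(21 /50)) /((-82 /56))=-196 /205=-0.96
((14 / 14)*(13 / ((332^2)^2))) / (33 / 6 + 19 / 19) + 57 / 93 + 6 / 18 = 534570527837 / 564943853184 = 0.95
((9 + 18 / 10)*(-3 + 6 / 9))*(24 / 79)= -3024 / 395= -7.66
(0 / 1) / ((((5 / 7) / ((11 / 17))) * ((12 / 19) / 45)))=0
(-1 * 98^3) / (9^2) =-941192 / 81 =-11619.65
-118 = -118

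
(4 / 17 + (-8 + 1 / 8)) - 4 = -1583 / 136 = -11.64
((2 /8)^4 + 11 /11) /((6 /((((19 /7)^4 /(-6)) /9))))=-33492497 /199148544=-0.17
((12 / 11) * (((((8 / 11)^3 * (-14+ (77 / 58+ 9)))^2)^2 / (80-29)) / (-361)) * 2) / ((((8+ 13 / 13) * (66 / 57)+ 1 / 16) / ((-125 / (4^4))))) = 552533090333884416000 / 25135150181145456334025011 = 0.00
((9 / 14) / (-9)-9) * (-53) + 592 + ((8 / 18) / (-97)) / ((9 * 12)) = 354012835 / 329994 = 1072.79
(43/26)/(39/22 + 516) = 473/148083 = 0.00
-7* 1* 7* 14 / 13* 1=-686 / 13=-52.77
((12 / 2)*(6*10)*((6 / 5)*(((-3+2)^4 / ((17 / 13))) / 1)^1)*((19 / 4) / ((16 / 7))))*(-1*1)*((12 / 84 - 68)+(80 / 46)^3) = 35554606425 / 827356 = 42973.77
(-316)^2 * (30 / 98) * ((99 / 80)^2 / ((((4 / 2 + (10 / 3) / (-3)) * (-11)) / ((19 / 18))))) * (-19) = 6022271673 / 62720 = 96018.36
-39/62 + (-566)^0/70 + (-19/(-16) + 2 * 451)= 15668663/17360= 902.57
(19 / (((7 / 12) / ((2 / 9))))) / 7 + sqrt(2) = 2.45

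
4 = 4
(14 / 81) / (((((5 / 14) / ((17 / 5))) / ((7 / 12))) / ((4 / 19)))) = 23324 / 115425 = 0.20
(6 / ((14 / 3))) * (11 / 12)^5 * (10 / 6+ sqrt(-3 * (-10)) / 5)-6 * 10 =-34031225 / 580608+ 161051 * sqrt(30) / 967680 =-57.70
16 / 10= 8 / 5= 1.60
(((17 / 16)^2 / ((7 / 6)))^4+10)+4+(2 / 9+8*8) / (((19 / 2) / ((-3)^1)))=-198528771583351 / 36737271201792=-5.40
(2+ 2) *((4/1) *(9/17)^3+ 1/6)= 44818/14739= 3.04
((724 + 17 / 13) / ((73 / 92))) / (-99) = -289156 / 31317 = -9.23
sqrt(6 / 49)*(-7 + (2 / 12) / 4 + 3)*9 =-285*sqrt(6) / 56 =-12.47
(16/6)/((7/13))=104/21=4.95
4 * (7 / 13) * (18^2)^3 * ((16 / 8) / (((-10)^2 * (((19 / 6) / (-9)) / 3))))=-77139724032 / 6175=-12492263.00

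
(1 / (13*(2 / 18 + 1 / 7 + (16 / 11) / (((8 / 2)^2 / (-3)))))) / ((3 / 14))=-3234 / 169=-19.14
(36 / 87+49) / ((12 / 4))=1433 / 87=16.47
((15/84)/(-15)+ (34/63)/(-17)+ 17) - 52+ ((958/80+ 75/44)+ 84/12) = -398173/27720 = -14.36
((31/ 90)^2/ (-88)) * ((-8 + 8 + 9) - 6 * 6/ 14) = -961/ 110880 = -0.01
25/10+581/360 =1481/360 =4.11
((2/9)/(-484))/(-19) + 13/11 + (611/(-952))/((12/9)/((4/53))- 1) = 1126059997/984891600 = 1.14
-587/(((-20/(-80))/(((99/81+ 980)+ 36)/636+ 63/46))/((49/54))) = -6325.67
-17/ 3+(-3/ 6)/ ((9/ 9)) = -37/ 6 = -6.17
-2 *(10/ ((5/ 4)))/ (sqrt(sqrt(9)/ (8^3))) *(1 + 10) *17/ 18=-23936 *sqrt(6)/ 27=-2171.52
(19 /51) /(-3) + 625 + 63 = 105245 /153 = 687.88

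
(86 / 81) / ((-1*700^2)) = -43 / 19845000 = -0.00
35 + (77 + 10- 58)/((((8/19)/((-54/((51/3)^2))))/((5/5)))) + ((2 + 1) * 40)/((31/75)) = 11197073/35836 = 312.45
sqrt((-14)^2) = 14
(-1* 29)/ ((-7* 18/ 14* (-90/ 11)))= -319/ 810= -0.39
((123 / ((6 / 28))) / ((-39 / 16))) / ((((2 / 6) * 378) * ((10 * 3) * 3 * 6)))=-164 / 47385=-0.00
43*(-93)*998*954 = -3807415908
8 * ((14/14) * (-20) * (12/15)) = -128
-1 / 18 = -0.06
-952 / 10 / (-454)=238 / 1135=0.21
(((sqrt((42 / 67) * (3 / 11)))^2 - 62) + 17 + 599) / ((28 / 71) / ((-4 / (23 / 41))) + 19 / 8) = 9511378112 / 39813477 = 238.90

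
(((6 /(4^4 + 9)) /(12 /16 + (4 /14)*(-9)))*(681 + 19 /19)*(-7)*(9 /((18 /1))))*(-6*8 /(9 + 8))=-83.78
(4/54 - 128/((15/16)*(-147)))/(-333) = -6634/2202795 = -0.00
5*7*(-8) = -280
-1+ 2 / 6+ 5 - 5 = -2 / 3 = -0.67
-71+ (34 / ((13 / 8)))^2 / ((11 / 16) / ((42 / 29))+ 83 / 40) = 145790807 / 1447823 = 100.70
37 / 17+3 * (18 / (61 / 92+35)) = 12109 / 3281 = 3.69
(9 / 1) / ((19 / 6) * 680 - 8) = 27 / 6436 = 0.00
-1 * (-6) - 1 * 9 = -3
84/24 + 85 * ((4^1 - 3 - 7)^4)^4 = 239794342133763.50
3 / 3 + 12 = 13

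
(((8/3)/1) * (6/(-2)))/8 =-1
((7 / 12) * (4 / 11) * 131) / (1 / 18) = 5502 / 11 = 500.18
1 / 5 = 0.20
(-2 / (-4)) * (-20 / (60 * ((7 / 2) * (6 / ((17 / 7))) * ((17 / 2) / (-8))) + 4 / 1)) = 40 / 2189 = 0.02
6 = 6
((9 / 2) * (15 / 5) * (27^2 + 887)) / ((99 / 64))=155136 / 11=14103.27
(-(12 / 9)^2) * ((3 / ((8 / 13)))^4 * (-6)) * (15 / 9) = 1285245 / 128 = 10040.98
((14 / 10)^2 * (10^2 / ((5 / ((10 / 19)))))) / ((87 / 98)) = 38416 / 1653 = 23.24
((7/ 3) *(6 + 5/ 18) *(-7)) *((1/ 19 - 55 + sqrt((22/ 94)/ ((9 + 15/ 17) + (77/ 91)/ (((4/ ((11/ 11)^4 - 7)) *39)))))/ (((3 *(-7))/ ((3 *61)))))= -48959.77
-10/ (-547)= 10/ 547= 0.02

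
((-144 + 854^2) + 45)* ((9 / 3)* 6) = 13125906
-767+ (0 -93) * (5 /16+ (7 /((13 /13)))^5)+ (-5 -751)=-1564603.06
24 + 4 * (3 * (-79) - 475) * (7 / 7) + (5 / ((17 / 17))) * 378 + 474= -460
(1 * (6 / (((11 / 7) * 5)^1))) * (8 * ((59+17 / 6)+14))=5096 / 11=463.27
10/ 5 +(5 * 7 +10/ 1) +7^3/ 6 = 625/ 6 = 104.17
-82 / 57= -1.44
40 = 40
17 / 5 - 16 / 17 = 209 / 85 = 2.46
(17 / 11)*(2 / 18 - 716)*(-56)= 6133736 / 99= 61956.93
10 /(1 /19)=190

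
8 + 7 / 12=103 / 12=8.58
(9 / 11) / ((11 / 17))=153 / 121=1.26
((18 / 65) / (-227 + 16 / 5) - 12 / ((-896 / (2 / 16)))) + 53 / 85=460861199 / 738599680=0.62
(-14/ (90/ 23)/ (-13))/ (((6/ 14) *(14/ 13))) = 161/ 270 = 0.60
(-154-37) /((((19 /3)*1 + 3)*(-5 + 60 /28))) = 573 /80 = 7.16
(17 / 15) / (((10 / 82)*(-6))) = -697 / 450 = -1.55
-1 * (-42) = 42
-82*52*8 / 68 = -501.65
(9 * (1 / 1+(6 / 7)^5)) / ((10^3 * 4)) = 221247 / 67228000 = 0.00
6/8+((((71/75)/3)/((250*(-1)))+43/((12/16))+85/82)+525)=2694247303/4612500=584.12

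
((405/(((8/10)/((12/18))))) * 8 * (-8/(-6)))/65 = 720/13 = 55.38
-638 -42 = -680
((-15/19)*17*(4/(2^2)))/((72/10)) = -425/228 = -1.86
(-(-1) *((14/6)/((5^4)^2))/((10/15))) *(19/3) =133/2343750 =0.00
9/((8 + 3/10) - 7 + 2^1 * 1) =30/11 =2.73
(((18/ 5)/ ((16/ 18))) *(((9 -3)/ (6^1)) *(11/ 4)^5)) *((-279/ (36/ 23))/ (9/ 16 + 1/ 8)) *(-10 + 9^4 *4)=-11091232464741/ 2560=-4332512681.54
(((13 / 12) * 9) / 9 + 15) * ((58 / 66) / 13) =5597 / 5148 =1.09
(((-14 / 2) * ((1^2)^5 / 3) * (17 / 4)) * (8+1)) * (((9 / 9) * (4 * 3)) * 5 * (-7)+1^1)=149583 / 4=37395.75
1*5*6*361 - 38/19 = 10828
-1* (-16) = 16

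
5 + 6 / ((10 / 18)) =79 / 5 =15.80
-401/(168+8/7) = -2807/1184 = -2.37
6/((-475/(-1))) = 0.01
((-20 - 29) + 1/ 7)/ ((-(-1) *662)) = -171/ 2317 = -0.07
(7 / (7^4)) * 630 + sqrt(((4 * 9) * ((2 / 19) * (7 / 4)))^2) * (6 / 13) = 59274 / 12103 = 4.90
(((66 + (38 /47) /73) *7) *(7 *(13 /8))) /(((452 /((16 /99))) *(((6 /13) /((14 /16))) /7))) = 22975046549 /921182328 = 24.94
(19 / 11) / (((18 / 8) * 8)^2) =19 / 3564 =0.01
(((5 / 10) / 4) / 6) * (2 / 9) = 1 / 216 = 0.00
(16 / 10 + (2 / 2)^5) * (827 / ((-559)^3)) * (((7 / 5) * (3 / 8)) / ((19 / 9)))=-156303 / 51059395400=-0.00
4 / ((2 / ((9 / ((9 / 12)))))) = 24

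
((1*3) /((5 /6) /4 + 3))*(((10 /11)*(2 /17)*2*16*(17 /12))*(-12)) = -46080 /847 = -54.40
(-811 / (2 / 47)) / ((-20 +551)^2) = -38117 / 563922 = -0.07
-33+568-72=463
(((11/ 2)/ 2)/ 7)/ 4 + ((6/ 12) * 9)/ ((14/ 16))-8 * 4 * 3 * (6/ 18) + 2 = -2773/ 112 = -24.76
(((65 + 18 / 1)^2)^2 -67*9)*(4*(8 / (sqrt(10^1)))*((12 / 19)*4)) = 1213233702.54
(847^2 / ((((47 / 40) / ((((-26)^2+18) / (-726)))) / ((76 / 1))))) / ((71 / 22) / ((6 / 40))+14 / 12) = -137596437440 / 70359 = -1955633.78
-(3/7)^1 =-3/7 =-0.43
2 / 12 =1 / 6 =0.17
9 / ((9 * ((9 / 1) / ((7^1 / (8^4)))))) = 7 / 36864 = 0.00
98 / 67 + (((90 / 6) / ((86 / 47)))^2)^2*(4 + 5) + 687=151484596466507 / 3664954672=41333.28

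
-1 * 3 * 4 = -12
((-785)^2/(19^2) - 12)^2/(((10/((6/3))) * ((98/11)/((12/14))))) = 12355630433817/223500515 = 55282.34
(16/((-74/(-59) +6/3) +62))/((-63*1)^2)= 472/7640325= 0.00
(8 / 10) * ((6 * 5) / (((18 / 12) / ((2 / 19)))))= 32 / 19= 1.68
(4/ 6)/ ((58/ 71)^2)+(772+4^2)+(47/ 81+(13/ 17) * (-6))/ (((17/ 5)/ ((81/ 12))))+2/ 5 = 11395721411/ 14582940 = 781.44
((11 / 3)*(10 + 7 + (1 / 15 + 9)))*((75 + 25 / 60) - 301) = -11642807 / 540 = -21560.75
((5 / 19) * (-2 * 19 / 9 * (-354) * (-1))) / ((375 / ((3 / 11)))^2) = -236 / 1134375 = -0.00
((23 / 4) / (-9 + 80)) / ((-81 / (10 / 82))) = -115 / 943164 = -0.00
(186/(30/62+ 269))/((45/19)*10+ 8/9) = 492993/17551754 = 0.03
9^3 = 729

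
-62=-62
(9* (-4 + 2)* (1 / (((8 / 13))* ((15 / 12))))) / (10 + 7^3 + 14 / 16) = -936 / 14155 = -0.07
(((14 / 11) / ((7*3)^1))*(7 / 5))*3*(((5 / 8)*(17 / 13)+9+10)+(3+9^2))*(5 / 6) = 25193 / 1144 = 22.02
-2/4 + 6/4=1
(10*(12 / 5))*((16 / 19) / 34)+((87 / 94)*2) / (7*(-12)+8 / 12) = 2171697 / 3795250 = 0.57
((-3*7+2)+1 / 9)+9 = -89 / 9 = -9.89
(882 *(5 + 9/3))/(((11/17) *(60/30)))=59976/11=5452.36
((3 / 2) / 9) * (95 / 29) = 95 / 174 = 0.55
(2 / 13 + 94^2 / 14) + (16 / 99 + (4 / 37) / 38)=3999250042 / 6333327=631.46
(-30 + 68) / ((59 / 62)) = 39.93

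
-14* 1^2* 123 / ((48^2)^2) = -287 / 884736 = -0.00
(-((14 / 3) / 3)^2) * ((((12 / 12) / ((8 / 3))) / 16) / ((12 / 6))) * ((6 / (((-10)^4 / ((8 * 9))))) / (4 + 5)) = -49 / 360000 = -0.00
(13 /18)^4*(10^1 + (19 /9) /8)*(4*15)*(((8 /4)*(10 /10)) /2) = 105532895 /629856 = 167.55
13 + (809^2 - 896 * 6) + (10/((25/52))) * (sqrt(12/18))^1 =104 * sqrt(6)/15 + 649118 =649134.98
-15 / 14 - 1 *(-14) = 181 / 14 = 12.93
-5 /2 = -2.50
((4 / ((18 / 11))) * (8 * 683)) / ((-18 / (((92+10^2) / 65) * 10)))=-7693312 / 351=-21918.27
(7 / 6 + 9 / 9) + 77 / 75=3.19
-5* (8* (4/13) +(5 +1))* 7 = -3850/13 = -296.15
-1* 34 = -34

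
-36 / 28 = -9 / 7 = -1.29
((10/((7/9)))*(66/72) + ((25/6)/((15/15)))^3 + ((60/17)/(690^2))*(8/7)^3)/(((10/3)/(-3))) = -280246872439/3701518800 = -75.71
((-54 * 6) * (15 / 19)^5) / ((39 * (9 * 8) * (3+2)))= -455625 / 64378574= -0.01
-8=-8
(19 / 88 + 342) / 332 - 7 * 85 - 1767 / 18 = -60664327 / 87648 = -692.14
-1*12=-12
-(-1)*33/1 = 33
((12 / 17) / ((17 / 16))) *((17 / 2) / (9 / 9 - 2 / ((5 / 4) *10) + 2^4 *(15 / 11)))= 8800 / 35309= 0.25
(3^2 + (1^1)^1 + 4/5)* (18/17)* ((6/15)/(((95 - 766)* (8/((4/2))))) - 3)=-9783666/285175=-34.31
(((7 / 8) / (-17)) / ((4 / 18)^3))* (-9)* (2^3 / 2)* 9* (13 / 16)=5373459 / 4352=1234.71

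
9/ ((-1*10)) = -9/ 10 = -0.90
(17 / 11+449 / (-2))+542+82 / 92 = 319.94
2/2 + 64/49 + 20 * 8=162.31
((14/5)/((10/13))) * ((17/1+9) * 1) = 2366/25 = 94.64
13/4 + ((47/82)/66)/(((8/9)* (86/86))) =47045/14432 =3.26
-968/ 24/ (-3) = 121/ 9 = 13.44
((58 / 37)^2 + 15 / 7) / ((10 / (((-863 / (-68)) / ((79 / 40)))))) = 38043629 / 12869969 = 2.96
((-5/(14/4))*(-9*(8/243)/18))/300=2/25515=0.00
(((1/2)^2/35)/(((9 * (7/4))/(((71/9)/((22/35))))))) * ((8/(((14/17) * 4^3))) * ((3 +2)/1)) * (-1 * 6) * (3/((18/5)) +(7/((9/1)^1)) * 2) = -259505/4191264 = -0.06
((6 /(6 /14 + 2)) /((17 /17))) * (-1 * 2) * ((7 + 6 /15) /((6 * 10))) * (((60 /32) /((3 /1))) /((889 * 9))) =-37 /777240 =-0.00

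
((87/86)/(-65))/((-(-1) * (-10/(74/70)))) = 3219/1956500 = 0.00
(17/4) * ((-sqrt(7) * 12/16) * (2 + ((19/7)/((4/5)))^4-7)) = -3997244595 * sqrt(7)/9834496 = -1075.37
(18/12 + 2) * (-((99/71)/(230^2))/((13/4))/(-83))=693/2026308050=0.00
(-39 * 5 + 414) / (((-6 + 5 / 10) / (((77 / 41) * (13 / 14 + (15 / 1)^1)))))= -1191.15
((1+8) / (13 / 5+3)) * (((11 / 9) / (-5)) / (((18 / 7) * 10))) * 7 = -77 / 720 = -0.11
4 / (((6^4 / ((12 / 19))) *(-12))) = -1 / 6156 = -0.00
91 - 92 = -1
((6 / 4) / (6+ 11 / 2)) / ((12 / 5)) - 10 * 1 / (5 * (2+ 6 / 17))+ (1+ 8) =1887 / 230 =8.20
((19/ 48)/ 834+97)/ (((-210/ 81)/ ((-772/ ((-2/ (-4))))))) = 2248328217/ 38920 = 57767.94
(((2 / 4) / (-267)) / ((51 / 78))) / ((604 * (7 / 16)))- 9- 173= -873185638 / 4797723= -182.00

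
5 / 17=0.29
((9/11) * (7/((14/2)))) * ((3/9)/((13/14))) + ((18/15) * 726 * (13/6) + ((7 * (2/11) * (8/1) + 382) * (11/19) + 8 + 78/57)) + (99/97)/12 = 2124.40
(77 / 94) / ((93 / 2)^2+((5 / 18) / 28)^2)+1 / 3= 25843906535 / 77443703061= 0.33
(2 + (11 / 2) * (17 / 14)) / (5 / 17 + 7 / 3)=12393 / 3752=3.30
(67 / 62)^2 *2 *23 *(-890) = -47809.48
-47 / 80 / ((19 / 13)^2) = -7943 / 28880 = -0.28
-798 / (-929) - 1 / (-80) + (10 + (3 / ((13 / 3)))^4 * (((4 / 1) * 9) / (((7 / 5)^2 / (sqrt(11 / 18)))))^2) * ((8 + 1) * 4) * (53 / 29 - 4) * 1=-94697686875407477 / 21114034563440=-4485.06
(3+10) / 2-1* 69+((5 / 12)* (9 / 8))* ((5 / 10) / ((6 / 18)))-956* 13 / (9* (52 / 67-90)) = -79747823 / 1721664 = -46.32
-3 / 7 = -0.43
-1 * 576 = -576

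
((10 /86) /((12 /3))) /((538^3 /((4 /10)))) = 1 /13391994992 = 0.00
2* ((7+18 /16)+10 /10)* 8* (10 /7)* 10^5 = 146000000 /7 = 20857142.86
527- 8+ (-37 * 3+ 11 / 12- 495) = -86.08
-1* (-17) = 17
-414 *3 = -1242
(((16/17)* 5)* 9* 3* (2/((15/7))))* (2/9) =26.35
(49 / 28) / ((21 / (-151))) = -12.58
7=7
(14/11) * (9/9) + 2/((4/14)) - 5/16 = 1401/176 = 7.96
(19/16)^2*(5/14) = 1805/3584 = 0.50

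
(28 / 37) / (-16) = -7 / 148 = -0.05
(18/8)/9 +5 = 21/4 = 5.25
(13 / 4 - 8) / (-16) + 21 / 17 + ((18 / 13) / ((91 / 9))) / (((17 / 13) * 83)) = 12601219 / 8217664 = 1.53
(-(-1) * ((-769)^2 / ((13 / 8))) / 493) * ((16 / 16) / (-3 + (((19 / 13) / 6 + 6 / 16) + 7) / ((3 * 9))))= -3065615424 / 11287235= -271.60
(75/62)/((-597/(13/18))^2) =4225/2386514664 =0.00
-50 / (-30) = 5 / 3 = 1.67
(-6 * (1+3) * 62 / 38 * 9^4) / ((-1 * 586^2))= 1220346 / 1631131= 0.75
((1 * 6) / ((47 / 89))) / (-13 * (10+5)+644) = 534 / 21103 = 0.03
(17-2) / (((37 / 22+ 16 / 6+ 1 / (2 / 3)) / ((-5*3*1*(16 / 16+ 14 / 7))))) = -22275 / 193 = -115.41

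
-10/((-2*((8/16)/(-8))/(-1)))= 80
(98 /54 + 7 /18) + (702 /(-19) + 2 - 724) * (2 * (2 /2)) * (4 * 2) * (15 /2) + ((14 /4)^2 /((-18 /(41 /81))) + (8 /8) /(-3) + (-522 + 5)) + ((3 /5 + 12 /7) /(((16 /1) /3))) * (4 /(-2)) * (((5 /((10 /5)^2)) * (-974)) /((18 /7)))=-40413119021 /443232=-91178.25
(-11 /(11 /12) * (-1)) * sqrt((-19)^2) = 228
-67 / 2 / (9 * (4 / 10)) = -335 / 36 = -9.31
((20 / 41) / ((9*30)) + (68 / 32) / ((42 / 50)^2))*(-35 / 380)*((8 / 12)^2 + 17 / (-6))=56229337 / 84805056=0.66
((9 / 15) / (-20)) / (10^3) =-3 / 100000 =-0.00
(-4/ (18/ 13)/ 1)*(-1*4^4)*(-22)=-146432/ 9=-16270.22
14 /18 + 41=376 /9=41.78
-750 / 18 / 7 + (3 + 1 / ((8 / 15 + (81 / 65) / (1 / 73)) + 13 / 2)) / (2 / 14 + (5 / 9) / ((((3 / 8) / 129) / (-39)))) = -747830270498 / 125626961397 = -5.95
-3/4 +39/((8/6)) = 57/2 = 28.50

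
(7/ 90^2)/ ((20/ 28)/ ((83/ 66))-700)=-4067/ 3291597000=-0.00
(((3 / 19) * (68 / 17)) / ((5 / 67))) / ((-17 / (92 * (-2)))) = 147936 / 1615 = 91.60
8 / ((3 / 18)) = 48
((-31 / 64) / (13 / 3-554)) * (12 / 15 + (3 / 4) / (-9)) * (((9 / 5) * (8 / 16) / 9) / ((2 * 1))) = 1333 / 42214400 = 0.00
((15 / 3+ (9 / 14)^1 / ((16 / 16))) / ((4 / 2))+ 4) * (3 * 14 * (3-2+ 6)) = 4011 / 2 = 2005.50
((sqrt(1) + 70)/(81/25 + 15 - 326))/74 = -1775/569356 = -0.00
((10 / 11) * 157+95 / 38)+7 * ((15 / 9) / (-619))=5932345 / 40854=145.21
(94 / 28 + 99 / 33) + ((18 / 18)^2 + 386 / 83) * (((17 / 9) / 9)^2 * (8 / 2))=56056403 / 7623882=7.35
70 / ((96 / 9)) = 105 / 16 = 6.56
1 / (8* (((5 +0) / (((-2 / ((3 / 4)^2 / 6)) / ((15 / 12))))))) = -32 / 75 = -0.43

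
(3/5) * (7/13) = 21/65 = 0.32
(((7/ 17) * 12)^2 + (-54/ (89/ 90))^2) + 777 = 8660639289/ 2289169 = 3783.31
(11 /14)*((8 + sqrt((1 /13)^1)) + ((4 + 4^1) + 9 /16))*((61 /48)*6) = 671*sqrt(13) /1456 + 177815 /1792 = 100.89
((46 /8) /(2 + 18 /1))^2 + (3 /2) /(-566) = 144907 /1811200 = 0.08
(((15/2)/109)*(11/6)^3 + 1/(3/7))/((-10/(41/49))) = -1774439/7691040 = -0.23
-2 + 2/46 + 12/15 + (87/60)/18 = -8909/8280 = -1.08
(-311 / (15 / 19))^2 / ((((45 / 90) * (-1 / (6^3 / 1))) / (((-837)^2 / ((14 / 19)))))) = -11154336413133384 / 175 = -63739065217905.05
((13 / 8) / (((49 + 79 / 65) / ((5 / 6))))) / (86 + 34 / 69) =97175 / 311672832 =0.00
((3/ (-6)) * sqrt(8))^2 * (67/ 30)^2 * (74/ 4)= 166093/ 900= 184.55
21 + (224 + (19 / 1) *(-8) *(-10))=1765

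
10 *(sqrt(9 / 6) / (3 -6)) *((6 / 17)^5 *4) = -51840 *sqrt(6) / 1419857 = -0.09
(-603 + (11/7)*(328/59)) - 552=-473407/413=-1146.26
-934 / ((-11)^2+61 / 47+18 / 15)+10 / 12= -6.73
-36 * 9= -324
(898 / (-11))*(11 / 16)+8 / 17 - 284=-46193 / 136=-339.65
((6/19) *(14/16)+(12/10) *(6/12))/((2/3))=999/760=1.31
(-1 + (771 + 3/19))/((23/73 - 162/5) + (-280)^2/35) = 5341045/15311891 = 0.35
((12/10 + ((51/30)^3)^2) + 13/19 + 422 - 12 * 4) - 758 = -6801586189/19000000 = -357.98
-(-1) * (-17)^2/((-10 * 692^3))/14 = -289/46392344320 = -0.00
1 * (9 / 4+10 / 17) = 2.84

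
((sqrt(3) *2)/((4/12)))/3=2 *sqrt(3)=3.46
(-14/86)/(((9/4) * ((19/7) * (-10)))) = 98/36765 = 0.00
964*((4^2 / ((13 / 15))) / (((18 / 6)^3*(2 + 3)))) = 15424 / 117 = 131.83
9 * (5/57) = 15/19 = 0.79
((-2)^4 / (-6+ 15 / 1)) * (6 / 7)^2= 64 / 49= 1.31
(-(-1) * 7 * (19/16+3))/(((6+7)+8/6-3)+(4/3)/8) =2.55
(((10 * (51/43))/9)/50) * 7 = 119/645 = 0.18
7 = 7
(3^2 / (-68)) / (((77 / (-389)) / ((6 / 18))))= 1167 / 5236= 0.22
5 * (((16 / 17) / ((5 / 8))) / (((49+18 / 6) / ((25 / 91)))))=800 / 20111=0.04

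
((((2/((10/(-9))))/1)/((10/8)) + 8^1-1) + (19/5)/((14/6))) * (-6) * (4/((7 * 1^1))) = -24.65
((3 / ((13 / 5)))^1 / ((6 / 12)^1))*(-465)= -13950 / 13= -1073.08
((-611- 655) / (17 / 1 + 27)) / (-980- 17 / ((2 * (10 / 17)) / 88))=3165 / 247676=0.01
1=1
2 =2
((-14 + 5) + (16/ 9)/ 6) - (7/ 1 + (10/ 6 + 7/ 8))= -18.25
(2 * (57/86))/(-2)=-57/86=-0.66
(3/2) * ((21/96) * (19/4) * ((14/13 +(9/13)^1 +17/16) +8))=898947/53248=16.88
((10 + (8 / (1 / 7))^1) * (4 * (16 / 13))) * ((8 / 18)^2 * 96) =720896 / 117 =6161.50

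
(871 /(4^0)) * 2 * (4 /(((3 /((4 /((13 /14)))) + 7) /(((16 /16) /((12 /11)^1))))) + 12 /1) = 28101944 /1293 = 21733.91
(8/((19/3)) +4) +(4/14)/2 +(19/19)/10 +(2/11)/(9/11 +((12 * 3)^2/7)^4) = 45449773307986507/8254567594964250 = 5.51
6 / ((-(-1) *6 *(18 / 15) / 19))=95 / 6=15.83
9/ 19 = 0.47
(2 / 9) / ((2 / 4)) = 4 / 9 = 0.44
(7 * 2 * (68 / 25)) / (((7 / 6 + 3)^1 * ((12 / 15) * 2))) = 5.71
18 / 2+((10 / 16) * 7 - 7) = 51 / 8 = 6.38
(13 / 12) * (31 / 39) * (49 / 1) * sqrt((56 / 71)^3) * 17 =723044 * sqrt(994) / 45369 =502.46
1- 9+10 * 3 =22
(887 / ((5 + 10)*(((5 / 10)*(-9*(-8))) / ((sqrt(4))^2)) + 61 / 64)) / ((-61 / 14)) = -113536 / 75823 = -1.50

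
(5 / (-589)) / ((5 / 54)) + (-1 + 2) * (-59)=-34805 / 589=-59.09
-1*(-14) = 14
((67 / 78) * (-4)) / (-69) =134 / 2691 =0.05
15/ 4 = 3.75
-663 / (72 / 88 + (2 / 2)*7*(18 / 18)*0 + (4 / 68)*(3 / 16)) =-661232 / 827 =-799.56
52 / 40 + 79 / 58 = 386 / 145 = 2.66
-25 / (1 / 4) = -100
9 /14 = 0.64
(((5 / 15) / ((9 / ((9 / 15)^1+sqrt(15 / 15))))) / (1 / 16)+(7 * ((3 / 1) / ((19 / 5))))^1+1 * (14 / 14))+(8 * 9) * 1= 203852 / 2565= 79.47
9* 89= 801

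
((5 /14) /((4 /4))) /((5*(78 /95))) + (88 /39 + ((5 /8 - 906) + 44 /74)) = -24308043 /26936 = -902.44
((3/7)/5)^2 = 9/1225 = 0.01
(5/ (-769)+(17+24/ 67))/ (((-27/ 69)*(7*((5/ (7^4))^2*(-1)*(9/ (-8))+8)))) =-45157115903648/ 57027844427241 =-0.79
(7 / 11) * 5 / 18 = 35 / 198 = 0.18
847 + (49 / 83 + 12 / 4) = 70599 / 83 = 850.59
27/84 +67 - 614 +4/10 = -76479/140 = -546.28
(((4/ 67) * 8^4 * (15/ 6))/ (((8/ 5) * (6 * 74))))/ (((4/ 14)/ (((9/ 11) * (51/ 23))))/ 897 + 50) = 66830400/ 3882964297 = 0.02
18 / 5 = 3.60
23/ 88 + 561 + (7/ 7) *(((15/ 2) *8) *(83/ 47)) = 2759617/ 4136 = 667.22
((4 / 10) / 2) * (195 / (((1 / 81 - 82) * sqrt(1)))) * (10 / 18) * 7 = -12285 / 6641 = -1.85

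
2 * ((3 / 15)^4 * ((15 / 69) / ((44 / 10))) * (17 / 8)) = 17 / 50600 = 0.00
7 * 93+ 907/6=4813/6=802.17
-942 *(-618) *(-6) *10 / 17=-34929360 / 17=-2054668.24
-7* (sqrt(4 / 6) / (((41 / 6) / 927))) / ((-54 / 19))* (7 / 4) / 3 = 95893* sqrt(6) / 1476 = 159.14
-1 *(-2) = 2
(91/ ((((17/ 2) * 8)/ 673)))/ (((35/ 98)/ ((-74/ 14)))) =-2265991/ 170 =-13329.36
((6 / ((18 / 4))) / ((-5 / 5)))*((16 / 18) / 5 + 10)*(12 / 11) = -7328 / 495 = -14.80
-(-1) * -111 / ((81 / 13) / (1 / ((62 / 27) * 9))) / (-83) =0.01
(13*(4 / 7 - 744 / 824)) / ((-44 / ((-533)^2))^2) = -250755281674547 / 1395856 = -179642657.75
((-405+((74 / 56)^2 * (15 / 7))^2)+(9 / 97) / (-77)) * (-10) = 62826018393465 / 16068029824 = 3910.00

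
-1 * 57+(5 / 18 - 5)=-1111 / 18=-61.72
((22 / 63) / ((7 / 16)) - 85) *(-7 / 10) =37133 / 630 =58.94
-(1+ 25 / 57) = -82 / 57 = -1.44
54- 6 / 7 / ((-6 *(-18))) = 6803 / 126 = 53.99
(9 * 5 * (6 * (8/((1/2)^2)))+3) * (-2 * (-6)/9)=11524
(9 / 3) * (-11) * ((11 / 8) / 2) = -363 / 16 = -22.69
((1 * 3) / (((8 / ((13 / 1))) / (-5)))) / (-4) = 195 / 32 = 6.09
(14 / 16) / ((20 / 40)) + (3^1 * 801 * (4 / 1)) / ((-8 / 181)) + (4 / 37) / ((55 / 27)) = -217469.70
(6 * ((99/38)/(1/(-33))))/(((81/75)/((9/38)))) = -81675/722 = -113.12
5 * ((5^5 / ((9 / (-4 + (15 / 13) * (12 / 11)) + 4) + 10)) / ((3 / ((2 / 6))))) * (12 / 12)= 6125000 / 37809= 162.00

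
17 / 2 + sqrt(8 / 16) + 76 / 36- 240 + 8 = -3985 / 18 + sqrt(2) / 2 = -220.68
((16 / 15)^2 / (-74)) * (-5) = 128 / 1665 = 0.08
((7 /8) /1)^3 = 343 /512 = 0.67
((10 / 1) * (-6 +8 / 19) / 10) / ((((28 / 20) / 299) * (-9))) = 158470 / 1197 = 132.39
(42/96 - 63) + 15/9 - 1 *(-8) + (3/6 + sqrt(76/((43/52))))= -42.81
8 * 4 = 32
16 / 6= 8 / 3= 2.67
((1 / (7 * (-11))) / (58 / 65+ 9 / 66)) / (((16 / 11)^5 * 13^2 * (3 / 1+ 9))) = -805255 / 842180591616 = -0.00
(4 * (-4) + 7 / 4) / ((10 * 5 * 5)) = -57 / 1000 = -0.06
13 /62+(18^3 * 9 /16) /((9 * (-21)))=-3721 /217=-17.15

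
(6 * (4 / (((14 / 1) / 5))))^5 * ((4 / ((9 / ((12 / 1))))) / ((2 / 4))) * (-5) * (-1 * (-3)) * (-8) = 995328000000 / 16807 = 59221038.85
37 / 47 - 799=-37516 / 47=-798.21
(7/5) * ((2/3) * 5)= 14/3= 4.67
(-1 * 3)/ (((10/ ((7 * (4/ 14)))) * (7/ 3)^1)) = -0.26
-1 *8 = -8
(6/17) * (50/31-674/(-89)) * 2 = 304128/46903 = 6.48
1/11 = 0.09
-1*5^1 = -5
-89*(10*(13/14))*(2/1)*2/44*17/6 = -98345/462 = -212.87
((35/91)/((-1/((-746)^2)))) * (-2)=5565160/13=428089.23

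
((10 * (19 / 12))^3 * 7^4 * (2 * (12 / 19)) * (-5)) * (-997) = 60011160902.78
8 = 8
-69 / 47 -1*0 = -69 / 47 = -1.47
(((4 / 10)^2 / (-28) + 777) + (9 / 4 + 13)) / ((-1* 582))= -184857 / 135800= -1.36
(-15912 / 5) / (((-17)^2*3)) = -312 / 85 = -3.67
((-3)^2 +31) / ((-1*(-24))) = 1.67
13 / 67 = 0.19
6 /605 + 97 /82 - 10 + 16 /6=-913889 /148830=-6.14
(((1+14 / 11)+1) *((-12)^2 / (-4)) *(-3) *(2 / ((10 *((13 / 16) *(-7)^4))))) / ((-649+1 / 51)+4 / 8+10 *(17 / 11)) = -6345216 / 110845946575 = -0.00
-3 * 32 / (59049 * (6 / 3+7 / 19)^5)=-79235168 / 3632067084375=-0.00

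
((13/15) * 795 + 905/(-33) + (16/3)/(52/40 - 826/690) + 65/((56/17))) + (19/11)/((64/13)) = 769917773/1049664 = 733.49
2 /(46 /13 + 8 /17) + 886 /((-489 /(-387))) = 50668265 /72209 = 701.69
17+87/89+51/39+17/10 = 242799/11570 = 20.99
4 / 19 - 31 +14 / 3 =-26.12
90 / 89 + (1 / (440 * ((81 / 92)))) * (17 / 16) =12865199 / 12687840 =1.01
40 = 40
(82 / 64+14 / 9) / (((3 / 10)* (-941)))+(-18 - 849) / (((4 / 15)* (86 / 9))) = -5947700285 / 17480016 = -340.26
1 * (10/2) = 5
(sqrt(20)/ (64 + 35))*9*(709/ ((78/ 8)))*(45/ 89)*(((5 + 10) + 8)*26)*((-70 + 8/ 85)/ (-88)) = 581377164*sqrt(5)/ 183073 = 7100.99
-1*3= -3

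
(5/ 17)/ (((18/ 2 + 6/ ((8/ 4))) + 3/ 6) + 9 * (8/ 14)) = 70/ 4199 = 0.02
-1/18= -0.06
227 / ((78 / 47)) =10669 / 78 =136.78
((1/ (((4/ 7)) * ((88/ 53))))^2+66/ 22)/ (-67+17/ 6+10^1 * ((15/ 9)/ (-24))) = -4584177/ 72328960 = -0.06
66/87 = 22/29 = 0.76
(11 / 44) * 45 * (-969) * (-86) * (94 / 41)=2149407.44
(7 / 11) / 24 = 7 / 264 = 0.03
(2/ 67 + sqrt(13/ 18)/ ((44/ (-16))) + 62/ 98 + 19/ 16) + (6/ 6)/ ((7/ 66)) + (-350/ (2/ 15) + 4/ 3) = -411670565/ 157584 - 2 *sqrt(26)/ 33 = -2612.70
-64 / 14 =-32 / 7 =-4.57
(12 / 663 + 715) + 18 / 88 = 6954825 / 9724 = 715.22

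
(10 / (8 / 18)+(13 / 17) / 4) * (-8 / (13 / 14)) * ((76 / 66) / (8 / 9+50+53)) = -4925256 / 2272985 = -2.17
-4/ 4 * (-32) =32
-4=-4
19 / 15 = 1.27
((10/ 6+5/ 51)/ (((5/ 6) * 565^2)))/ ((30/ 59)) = 354/ 27134125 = 0.00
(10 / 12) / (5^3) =0.01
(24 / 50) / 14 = 6 / 175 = 0.03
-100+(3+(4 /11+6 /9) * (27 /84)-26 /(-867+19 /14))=-180359497 /1866326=-96.64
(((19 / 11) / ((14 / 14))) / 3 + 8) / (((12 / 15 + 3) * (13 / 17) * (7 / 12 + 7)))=96220 / 247247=0.39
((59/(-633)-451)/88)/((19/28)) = -999397/132297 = -7.55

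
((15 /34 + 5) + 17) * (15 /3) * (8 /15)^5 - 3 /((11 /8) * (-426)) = 4.85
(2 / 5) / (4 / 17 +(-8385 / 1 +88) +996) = -34 / 620565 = -0.00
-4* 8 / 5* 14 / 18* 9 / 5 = -224 / 25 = -8.96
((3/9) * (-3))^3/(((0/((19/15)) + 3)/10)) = -10/3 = -3.33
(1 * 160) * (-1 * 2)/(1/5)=-1600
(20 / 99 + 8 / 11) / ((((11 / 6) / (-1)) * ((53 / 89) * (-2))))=8188 / 19239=0.43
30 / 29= 1.03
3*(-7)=-21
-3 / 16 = -0.19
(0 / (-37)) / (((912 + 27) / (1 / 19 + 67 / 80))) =0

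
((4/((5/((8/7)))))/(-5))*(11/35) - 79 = -484227/6125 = -79.06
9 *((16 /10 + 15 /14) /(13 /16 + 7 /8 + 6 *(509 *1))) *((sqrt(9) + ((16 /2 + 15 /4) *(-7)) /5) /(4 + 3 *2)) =-150909 /14259875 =-0.01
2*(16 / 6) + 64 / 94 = 848 / 141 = 6.01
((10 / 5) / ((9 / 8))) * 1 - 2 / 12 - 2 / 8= 49 / 36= 1.36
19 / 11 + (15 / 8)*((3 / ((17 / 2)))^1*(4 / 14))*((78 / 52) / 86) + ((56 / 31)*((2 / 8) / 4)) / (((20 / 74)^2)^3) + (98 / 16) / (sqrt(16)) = 1022302378496181 / 3489794000000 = 292.94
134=134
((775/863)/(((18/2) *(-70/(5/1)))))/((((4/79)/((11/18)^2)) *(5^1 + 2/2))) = -7408225/845546688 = -0.01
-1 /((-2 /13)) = 13 /2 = 6.50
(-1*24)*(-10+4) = 144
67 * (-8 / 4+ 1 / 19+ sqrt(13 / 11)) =-2479 / 19+ 67 * sqrt(143) / 11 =-57.64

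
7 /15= 0.47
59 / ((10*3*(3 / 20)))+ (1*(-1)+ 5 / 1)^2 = 262 / 9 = 29.11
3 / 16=0.19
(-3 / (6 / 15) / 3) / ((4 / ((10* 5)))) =-125 / 4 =-31.25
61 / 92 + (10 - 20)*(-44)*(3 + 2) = 202461 / 92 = 2200.66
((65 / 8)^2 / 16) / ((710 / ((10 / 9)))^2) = 4225 / 418120704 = 0.00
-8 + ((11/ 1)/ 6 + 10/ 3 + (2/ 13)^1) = -209/ 78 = -2.68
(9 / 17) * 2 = 18 / 17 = 1.06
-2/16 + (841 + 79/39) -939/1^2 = -29983/312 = -96.10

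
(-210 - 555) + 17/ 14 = -10693/ 14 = -763.79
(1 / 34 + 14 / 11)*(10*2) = 4870 / 187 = 26.04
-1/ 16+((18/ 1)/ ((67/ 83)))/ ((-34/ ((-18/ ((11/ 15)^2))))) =48267781/ 2205104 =21.89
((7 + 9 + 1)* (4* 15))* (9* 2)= 18360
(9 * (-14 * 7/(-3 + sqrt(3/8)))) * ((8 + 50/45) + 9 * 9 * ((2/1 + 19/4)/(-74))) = 224861 * sqrt(6)/5106 + 449722/851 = 636.34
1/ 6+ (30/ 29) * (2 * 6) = 2189/ 174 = 12.58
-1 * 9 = -9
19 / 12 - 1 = 7 / 12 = 0.58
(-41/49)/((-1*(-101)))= -41/4949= -0.01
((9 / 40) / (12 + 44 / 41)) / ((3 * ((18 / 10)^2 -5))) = -615 / 188672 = -0.00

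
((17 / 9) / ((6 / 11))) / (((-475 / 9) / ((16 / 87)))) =-1496 / 123975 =-0.01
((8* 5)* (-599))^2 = 574081600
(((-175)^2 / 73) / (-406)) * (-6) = 13125 / 2117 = 6.20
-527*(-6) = 3162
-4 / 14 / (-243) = 2 / 1701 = 0.00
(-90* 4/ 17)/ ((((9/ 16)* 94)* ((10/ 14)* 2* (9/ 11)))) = -2464/ 7191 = -0.34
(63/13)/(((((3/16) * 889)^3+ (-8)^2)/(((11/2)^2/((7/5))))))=5575680/246614382391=0.00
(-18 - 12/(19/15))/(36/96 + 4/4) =-4176/209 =-19.98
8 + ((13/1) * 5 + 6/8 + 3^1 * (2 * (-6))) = 151/4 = 37.75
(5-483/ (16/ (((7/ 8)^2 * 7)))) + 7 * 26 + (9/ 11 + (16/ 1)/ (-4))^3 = -9538911/ 1362944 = -7.00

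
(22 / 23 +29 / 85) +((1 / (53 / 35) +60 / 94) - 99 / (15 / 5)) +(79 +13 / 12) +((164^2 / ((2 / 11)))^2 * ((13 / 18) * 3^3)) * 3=74809779141962944469 / 58438860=1280137551313.68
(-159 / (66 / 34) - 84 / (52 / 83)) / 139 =-30886 / 19877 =-1.55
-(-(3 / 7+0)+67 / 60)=-289 / 420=-0.69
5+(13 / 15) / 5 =388 / 75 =5.17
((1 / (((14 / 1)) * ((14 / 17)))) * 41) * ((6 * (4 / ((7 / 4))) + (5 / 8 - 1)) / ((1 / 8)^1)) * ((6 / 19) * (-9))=-14057793 / 13034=-1078.55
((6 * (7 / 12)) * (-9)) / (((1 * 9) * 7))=-1 / 2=-0.50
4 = 4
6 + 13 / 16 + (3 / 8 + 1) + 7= 243 / 16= 15.19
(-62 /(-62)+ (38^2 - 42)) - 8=1395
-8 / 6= -4 / 3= -1.33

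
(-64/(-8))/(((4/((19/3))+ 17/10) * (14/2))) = 1520/3101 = 0.49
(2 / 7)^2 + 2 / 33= 230 / 1617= 0.14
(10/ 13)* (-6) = -60/ 13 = -4.62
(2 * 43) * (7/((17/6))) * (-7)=-25284/17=-1487.29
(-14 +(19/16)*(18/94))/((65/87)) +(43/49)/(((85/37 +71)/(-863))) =-23356722679/811945680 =-28.77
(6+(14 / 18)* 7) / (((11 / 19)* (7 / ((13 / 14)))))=25441 / 9702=2.62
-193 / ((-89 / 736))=142048 / 89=1596.04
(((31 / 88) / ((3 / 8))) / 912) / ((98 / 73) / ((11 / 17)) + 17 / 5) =11315 / 60140016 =0.00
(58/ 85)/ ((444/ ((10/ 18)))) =29/ 33966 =0.00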